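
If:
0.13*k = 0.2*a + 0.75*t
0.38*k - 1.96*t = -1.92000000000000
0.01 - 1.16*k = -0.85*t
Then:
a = -3.74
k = 0.85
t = 1.14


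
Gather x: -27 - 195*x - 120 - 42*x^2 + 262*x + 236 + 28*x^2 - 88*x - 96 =-14*x^2 - 21*x - 7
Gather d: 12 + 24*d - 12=24*d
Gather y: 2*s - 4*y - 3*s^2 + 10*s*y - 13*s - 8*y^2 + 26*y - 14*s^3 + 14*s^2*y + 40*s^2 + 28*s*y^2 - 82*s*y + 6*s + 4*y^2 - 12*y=-14*s^3 + 37*s^2 - 5*s + y^2*(28*s - 4) + y*(14*s^2 - 72*s + 10)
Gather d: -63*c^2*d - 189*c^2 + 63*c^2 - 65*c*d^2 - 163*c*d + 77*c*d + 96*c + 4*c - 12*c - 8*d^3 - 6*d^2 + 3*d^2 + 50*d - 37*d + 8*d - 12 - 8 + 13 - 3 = -126*c^2 + 88*c - 8*d^3 + d^2*(-65*c - 3) + d*(-63*c^2 - 86*c + 21) - 10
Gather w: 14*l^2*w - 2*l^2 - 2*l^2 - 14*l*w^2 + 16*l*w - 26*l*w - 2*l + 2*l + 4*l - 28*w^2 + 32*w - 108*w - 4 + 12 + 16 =-4*l^2 + 4*l + w^2*(-14*l - 28) + w*(14*l^2 - 10*l - 76) + 24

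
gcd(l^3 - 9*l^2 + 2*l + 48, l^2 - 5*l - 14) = l + 2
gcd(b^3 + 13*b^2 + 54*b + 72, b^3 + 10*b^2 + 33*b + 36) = b^2 + 7*b + 12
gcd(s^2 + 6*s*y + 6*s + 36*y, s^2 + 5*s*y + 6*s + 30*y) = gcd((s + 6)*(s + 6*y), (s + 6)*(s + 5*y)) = s + 6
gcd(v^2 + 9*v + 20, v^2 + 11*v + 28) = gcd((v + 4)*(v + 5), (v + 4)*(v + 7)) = v + 4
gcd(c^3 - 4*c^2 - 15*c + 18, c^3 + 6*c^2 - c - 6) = c - 1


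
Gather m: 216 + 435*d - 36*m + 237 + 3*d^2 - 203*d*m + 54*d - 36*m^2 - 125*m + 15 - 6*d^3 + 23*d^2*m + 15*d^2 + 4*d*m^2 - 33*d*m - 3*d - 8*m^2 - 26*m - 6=-6*d^3 + 18*d^2 + 486*d + m^2*(4*d - 44) + m*(23*d^2 - 236*d - 187) + 462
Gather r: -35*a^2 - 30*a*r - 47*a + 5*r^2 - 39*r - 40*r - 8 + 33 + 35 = -35*a^2 - 47*a + 5*r^2 + r*(-30*a - 79) + 60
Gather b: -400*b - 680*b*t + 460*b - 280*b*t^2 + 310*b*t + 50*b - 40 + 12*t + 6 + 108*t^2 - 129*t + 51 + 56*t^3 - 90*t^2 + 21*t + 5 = b*(-280*t^2 - 370*t + 110) + 56*t^3 + 18*t^2 - 96*t + 22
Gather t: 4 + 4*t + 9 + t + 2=5*t + 15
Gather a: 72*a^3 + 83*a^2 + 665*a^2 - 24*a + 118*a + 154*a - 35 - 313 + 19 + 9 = 72*a^3 + 748*a^2 + 248*a - 320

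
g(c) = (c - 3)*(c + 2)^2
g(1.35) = -18.52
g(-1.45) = -1.35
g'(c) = (c - 3)*(2*c + 4) + (c + 2)^2 = (c + 2)*(3*c - 4)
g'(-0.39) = -8.32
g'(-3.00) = 13.00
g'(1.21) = -1.19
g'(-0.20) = -8.28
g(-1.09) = -3.39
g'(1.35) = 0.17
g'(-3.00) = 13.00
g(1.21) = -18.44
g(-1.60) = -0.74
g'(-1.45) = -4.59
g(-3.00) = -6.00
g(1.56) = -18.25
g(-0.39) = -8.79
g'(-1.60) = -3.52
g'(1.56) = 2.42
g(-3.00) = -6.00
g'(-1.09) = -6.62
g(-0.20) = -10.37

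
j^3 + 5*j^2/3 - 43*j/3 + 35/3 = (j - 7/3)*(j - 1)*(j + 5)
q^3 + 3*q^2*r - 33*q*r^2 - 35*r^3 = (q - 5*r)*(q + r)*(q + 7*r)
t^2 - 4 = (t - 2)*(t + 2)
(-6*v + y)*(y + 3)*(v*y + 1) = -6*v^2*y^2 - 18*v^2*y + v*y^3 + 3*v*y^2 - 6*v*y - 18*v + y^2 + 3*y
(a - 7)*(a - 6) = a^2 - 13*a + 42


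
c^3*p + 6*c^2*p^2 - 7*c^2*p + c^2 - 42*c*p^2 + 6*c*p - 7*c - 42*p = (c - 7)*(c + 6*p)*(c*p + 1)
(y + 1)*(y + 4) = y^2 + 5*y + 4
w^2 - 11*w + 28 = (w - 7)*(w - 4)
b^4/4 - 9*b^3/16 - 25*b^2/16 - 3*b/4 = b*(b/4 + 1/4)*(b - 4)*(b + 3/4)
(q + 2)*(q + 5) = q^2 + 7*q + 10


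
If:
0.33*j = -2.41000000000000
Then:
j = -7.30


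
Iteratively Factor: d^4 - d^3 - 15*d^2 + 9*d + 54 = (d - 3)*(d^3 + 2*d^2 - 9*d - 18) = (d - 3)^2*(d^2 + 5*d + 6) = (d - 3)^2*(d + 3)*(d + 2)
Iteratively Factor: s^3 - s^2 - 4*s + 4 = (s + 2)*(s^2 - 3*s + 2) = (s - 1)*(s + 2)*(s - 2)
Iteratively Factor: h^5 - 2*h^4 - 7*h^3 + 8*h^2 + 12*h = (h + 1)*(h^4 - 3*h^3 - 4*h^2 + 12*h) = (h - 2)*(h + 1)*(h^3 - h^2 - 6*h) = h*(h - 2)*(h + 1)*(h^2 - h - 6) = h*(h - 2)*(h + 1)*(h + 2)*(h - 3)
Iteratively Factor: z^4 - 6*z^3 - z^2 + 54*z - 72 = (z - 4)*(z^3 - 2*z^2 - 9*z + 18) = (z - 4)*(z - 2)*(z^2 - 9) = (z - 4)*(z - 2)*(z + 3)*(z - 3)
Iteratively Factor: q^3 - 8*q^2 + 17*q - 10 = (q - 5)*(q^2 - 3*q + 2) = (q - 5)*(q - 1)*(q - 2)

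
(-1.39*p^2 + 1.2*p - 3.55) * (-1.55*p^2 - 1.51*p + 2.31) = 2.1545*p^4 + 0.2389*p^3 + 0.4796*p^2 + 8.1325*p - 8.2005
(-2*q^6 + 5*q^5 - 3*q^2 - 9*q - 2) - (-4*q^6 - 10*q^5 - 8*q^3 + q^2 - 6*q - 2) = 2*q^6 + 15*q^5 + 8*q^3 - 4*q^2 - 3*q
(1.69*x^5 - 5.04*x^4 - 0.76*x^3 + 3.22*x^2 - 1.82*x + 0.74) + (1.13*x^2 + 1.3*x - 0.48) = 1.69*x^5 - 5.04*x^4 - 0.76*x^3 + 4.35*x^2 - 0.52*x + 0.26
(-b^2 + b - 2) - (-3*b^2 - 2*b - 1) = 2*b^2 + 3*b - 1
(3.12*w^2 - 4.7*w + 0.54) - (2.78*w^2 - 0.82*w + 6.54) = 0.34*w^2 - 3.88*w - 6.0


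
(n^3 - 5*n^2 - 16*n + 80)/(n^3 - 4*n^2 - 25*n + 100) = (n + 4)/(n + 5)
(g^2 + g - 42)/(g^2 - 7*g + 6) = (g + 7)/(g - 1)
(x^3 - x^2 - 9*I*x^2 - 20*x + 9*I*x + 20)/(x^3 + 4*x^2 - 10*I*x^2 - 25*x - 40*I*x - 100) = (x^2 - x*(1 + 4*I) + 4*I)/(x^2 + x*(4 - 5*I) - 20*I)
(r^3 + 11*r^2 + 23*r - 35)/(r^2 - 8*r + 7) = (r^2 + 12*r + 35)/(r - 7)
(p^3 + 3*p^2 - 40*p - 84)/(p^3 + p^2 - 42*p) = (p + 2)/p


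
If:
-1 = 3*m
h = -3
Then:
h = -3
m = -1/3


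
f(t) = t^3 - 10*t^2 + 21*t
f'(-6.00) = 249.00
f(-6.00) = -702.00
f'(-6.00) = 249.00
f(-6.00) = -702.00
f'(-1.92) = 70.46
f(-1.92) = -84.26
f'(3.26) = -12.32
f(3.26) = -3.17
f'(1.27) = 0.44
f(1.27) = 12.59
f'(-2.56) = 91.86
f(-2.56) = -136.07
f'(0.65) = 9.27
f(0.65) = 9.70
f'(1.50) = -2.25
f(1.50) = 12.38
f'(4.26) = -9.76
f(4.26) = -14.71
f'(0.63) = 9.59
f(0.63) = 9.51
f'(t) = 3*t^2 - 20*t + 21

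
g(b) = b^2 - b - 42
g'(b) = 2*b - 1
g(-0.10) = -41.89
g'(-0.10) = -1.20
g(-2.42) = -33.72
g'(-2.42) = -5.84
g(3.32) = -34.30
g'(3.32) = 5.64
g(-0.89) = -40.32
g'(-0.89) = -2.78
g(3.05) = -35.75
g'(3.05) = 5.10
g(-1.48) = -38.33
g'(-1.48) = -3.96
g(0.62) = -42.24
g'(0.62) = 0.24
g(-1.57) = -37.97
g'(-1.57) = -4.14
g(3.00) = -36.00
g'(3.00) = 5.00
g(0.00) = -42.00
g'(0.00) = -1.00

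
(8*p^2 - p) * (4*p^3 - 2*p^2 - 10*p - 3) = 32*p^5 - 20*p^4 - 78*p^3 - 14*p^2 + 3*p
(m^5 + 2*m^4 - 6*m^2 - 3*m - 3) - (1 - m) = m^5 + 2*m^4 - 6*m^2 - 2*m - 4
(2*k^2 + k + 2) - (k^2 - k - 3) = k^2 + 2*k + 5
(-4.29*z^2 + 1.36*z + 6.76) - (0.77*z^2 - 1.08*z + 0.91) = -5.06*z^2 + 2.44*z + 5.85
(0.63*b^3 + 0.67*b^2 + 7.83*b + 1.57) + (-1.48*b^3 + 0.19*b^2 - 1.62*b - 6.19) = -0.85*b^3 + 0.86*b^2 + 6.21*b - 4.62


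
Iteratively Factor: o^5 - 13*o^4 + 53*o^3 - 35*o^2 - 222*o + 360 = (o - 5)*(o^4 - 8*o^3 + 13*o^2 + 30*o - 72) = (o - 5)*(o - 3)*(o^3 - 5*o^2 - 2*o + 24) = (o - 5)*(o - 3)*(o + 2)*(o^2 - 7*o + 12) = (o - 5)*(o - 3)^2*(o + 2)*(o - 4)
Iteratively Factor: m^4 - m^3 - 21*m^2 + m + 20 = (m + 1)*(m^3 - 2*m^2 - 19*m + 20) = (m + 1)*(m + 4)*(m^2 - 6*m + 5) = (m - 1)*(m + 1)*(m + 4)*(m - 5)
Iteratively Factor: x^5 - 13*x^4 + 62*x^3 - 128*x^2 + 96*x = (x - 2)*(x^4 - 11*x^3 + 40*x^2 - 48*x) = (x - 4)*(x - 2)*(x^3 - 7*x^2 + 12*x) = (x - 4)*(x - 3)*(x - 2)*(x^2 - 4*x) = x*(x - 4)*(x - 3)*(x - 2)*(x - 4)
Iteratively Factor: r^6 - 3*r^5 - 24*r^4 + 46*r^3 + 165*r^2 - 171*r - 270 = (r + 1)*(r^5 - 4*r^4 - 20*r^3 + 66*r^2 + 99*r - 270) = (r - 2)*(r + 1)*(r^4 - 2*r^3 - 24*r^2 + 18*r + 135) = (r - 5)*(r - 2)*(r + 1)*(r^3 + 3*r^2 - 9*r - 27) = (r - 5)*(r - 2)*(r + 1)*(r + 3)*(r^2 - 9) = (r - 5)*(r - 3)*(r - 2)*(r + 1)*(r + 3)*(r + 3)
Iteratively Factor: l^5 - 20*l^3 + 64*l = (l - 4)*(l^4 + 4*l^3 - 4*l^2 - 16*l) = (l - 4)*(l - 2)*(l^3 + 6*l^2 + 8*l) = (l - 4)*(l - 2)*(l + 4)*(l^2 + 2*l) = (l - 4)*(l - 2)*(l + 2)*(l + 4)*(l)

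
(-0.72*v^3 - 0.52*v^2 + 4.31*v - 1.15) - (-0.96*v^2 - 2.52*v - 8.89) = -0.72*v^3 + 0.44*v^2 + 6.83*v + 7.74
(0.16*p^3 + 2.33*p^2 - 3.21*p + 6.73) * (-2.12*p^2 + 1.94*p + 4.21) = -0.3392*p^5 - 4.6292*p^4 + 11.999*p^3 - 10.6857*p^2 - 0.457899999999999*p + 28.3333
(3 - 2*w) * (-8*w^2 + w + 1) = 16*w^3 - 26*w^2 + w + 3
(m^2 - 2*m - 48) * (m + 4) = m^3 + 2*m^2 - 56*m - 192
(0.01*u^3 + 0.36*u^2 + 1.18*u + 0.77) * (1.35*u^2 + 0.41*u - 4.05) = 0.0135*u^5 + 0.4901*u^4 + 1.7001*u^3 + 0.0653000000000001*u^2 - 4.4633*u - 3.1185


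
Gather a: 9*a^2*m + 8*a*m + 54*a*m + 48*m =9*a^2*m + 62*a*m + 48*m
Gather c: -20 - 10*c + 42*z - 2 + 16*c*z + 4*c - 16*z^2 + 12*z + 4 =c*(16*z - 6) - 16*z^2 + 54*z - 18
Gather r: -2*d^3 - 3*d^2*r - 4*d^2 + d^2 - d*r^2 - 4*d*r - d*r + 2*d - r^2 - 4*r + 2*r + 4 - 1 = -2*d^3 - 3*d^2 + 2*d + r^2*(-d - 1) + r*(-3*d^2 - 5*d - 2) + 3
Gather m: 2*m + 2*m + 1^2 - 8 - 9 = 4*m - 16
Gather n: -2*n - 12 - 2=-2*n - 14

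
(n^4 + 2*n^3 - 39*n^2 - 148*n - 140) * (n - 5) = n^5 - 3*n^4 - 49*n^3 + 47*n^2 + 600*n + 700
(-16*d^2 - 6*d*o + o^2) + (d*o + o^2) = -16*d^2 - 5*d*o + 2*o^2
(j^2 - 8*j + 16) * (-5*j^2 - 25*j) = -5*j^4 + 15*j^3 + 120*j^2 - 400*j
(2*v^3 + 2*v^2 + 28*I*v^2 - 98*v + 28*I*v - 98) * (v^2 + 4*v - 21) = 2*v^5 + 10*v^4 + 28*I*v^4 - 132*v^3 + 140*I*v^3 - 532*v^2 - 476*I*v^2 + 1666*v - 588*I*v + 2058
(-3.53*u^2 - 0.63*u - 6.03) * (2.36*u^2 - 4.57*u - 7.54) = -8.3308*u^4 + 14.6453*u^3 + 15.2645*u^2 + 32.3073*u + 45.4662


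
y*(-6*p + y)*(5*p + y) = -30*p^2*y - p*y^2 + y^3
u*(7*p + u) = 7*p*u + u^2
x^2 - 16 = (x - 4)*(x + 4)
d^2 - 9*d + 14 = (d - 7)*(d - 2)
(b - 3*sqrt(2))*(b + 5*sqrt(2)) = b^2 + 2*sqrt(2)*b - 30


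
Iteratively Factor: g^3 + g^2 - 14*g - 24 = (g + 3)*(g^2 - 2*g - 8) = (g - 4)*(g + 3)*(g + 2)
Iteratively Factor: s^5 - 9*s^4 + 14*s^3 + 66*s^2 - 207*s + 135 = (s + 3)*(s^4 - 12*s^3 + 50*s^2 - 84*s + 45) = (s - 5)*(s + 3)*(s^3 - 7*s^2 + 15*s - 9) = (s - 5)*(s - 3)*(s + 3)*(s^2 - 4*s + 3) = (s - 5)*(s - 3)^2*(s + 3)*(s - 1)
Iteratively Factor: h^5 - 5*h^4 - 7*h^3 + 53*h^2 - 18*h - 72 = (h - 3)*(h^4 - 2*h^3 - 13*h^2 + 14*h + 24) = (h - 3)*(h - 2)*(h^3 - 13*h - 12) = (h - 3)*(h - 2)*(h + 1)*(h^2 - h - 12) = (h - 3)*(h - 2)*(h + 1)*(h + 3)*(h - 4)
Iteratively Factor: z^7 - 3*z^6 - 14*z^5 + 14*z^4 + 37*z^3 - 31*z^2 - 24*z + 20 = (z - 5)*(z^6 + 2*z^5 - 4*z^4 - 6*z^3 + 7*z^2 + 4*z - 4) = (z - 5)*(z + 2)*(z^5 - 4*z^3 + 2*z^2 + 3*z - 2) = (z - 5)*(z + 1)*(z + 2)*(z^4 - z^3 - 3*z^2 + 5*z - 2) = (z - 5)*(z - 1)*(z + 1)*(z + 2)*(z^3 - 3*z + 2) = (z - 5)*(z - 1)^2*(z + 1)*(z + 2)*(z^2 + z - 2) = (z - 5)*(z - 1)^2*(z + 1)*(z + 2)^2*(z - 1)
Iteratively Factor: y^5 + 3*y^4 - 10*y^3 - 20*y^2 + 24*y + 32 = (y + 1)*(y^4 + 2*y^3 - 12*y^2 - 8*y + 32) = (y + 1)*(y + 2)*(y^3 - 12*y + 16) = (y + 1)*(y + 2)*(y + 4)*(y^2 - 4*y + 4) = (y - 2)*(y + 1)*(y + 2)*(y + 4)*(y - 2)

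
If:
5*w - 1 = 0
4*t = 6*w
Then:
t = 3/10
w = 1/5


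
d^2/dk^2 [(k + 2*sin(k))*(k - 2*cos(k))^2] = 4*(k + 2*sin(k))*(k - 2*cos(k))*cos(k) + 2*(k + 2*sin(k))*(2*sin(k) + 1)^2 - 2*(k - 2*cos(k))^2*sin(k) + 4*(k - 2*cos(k))*(2*sin(k) + 1)*(2*cos(k) + 1)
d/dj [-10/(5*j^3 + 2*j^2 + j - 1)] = 10*(15*j^2 + 4*j + 1)/(5*j^3 + 2*j^2 + j - 1)^2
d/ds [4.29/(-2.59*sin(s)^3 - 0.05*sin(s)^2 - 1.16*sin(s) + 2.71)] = (33.3333*sin(s)^2 + 0.429*sin(s) + 4.9764)*cos(s)/(2.59*sin(s)^3 + 0.05*sin(s)^2 + 1.16*sin(s) - 2.71)^2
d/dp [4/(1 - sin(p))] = 4*cos(p)/(sin(p) - 1)^2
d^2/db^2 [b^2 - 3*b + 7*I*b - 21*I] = 2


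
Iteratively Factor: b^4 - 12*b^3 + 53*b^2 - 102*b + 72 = (b - 3)*(b^3 - 9*b^2 + 26*b - 24) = (b - 3)*(b - 2)*(b^2 - 7*b + 12) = (b - 4)*(b - 3)*(b - 2)*(b - 3)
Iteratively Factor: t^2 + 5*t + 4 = (t + 4)*(t + 1)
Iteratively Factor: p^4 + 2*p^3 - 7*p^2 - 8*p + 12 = (p + 2)*(p^3 - 7*p + 6) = (p - 2)*(p + 2)*(p^2 + 2*p - 3) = (p - 2)*(p - 1)*(p + 2)*(p + 3)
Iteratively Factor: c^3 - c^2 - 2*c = (c)*(c^2 - c - 2) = c*(c - 2)*(c + 1)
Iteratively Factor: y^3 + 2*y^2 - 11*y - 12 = (y - 3)*(y^2 + 5*y + 4) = (y - 3)*(y + 1)*(y + 4)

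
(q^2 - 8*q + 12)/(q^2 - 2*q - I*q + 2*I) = (q - 6)/(q - I)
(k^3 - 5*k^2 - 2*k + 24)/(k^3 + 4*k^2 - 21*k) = (k^2 - 2*k - 8)/(k*(k + 7))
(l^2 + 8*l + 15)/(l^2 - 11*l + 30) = (l^2 + 8*l + 15)/(l^2 - 11*l + 30)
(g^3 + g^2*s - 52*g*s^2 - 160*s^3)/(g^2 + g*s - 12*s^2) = (-g^2 + 3*g*s + 40*s^2)/(-g + 3*s)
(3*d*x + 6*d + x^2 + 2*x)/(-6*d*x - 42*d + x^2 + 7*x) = (3*d*x + 6*d + x^2 + 2*x)/(-6*d*x - 42*d + x^2 + 7*x)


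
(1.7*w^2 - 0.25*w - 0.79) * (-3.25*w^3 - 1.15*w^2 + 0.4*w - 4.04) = -5.525*w^5 - 1.1425*w^4 + 3.535*w^3 - 6.0595*w^2 + 0.694*w + 3.1916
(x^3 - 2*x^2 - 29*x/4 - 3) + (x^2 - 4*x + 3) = x^3 - x^2 - 45*x/4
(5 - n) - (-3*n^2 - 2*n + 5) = 3*n^2 + n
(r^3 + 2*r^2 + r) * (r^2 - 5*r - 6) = r^5 - 3*r^4 - 15*r^3 - 17*r^2 - 6*r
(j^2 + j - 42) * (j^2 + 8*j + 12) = j^4 + 9*j^3 - 22*j^2 - 324*j - 504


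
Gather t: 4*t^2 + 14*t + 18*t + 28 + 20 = 4*t^2 + 32*t + 48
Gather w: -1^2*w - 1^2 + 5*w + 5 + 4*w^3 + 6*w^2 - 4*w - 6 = 4*w^3 + 6*w^2 - 2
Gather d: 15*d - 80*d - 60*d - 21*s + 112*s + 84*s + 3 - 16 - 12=-125*d + 175*s - 25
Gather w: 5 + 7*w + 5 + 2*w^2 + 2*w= 2*w^2 + 9*w + 10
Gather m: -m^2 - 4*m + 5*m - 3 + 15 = -m^2 + m + 12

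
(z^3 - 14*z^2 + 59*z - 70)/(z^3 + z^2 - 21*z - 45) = (z^2 - 9*z + 14)/(z^2 + 6*z + 9)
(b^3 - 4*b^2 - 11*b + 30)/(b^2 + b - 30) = (b^2 + b - 6)/(b + 6)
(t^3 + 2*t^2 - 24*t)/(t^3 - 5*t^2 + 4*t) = (t + 6)/(t - 1)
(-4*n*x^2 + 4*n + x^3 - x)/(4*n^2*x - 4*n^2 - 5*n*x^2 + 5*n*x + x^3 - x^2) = (x + 1)/(-n + x)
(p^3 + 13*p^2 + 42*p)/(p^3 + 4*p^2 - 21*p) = (p + 6)/(p - 3)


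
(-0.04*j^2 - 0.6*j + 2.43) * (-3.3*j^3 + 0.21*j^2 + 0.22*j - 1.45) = 0.132*j^5 + 1.9716*j^4 - 8.1538*j^3 + 0.4363*j^2 + 1.4046*j - 3.5235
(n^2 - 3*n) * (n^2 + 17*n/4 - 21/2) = n^4 + 5*n^3/4 - 93*n^2/4 + 63*n/2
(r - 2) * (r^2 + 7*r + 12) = r^3 + 5*r^2 - 2*r - 24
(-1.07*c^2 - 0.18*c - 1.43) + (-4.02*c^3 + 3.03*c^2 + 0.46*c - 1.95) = -4.02*c^3 + 1.96*c^2 + 0.28*c - 3.38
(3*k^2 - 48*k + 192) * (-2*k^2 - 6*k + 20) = -6*k^4 + 78*k^3 - 36*k^2 - 2112*k + 3840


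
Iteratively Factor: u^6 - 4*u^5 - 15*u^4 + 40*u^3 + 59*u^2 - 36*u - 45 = (u - 1)*(u^5 - 3*u^4 - 18*u^3 + 22*u^2 + 81*u + 45) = (u - 1)*(u + 1)*(u^4 - 4*u^3 - 14*u^2 + 36*u + 45) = (u - 1)*(u + 1)*(u + 3)*(u^3 - 7*u^2 + 7*u + 15) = (u - 3)*(u - 1)*(u + 1)*(u + 3)*(u^2 - 4*u - 5) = (u - 3)*(u - 1)*(u + 1)^2*(u + 3)*(u - 5)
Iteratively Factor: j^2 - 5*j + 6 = (j - 2)*(j - 3)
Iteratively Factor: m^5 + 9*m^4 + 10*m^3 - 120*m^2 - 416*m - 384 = (m + 2)*(m^4 + 7*m^3 - 4*m^2 - 112*m - 192) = (m + 2)*(m + 3)*(m^3 + 4*m^2 - 16*m - 64) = (m + 2)*(m + 3)*(m + 4)*(m^2 - 16) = (m - 4)*(m + 2)*(m + 3)*(m + 4)*(m + 4)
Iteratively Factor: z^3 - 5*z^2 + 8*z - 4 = (z - 1)*(z^2 - 4*z + 4) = (z - 2)*(z - 1)*(z - 2)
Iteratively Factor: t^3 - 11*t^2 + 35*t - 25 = (t - 1)*(t^2 - 10*t + 25) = (t - 5)*(t - 1)*(t - 5)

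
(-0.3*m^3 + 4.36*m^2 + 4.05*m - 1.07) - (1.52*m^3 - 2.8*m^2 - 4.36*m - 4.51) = -1.82*m^3 + 7.16*m^2 + 8.41*m + 3.44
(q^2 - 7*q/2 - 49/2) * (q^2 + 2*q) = q^4 - 3*q^3/2 - 63*q^2/2 - 49*q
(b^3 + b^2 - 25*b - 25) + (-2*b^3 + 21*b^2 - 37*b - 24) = -b^3 + 22*b^2 - 62*b - 49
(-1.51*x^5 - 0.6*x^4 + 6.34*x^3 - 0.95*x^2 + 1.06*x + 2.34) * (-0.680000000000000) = 1.0268*x^5 + 0.408*x^4 - 4.3112*x^3 + 0.646*x^2 - 0.7208*x - 1.5912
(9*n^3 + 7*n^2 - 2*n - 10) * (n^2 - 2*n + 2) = 9*n^5 - 11*n^4 + 2*n^3 + 8*n^2 + 16*n - 20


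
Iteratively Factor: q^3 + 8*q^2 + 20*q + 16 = (q + 4)*(q^2 + 4*q + 4) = (q + 2)*(q + 4)*(q + 2)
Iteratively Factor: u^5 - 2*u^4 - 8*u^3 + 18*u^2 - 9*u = (u + 3)*(u^4 - 5*u^3 + 7*u^2 - 3*u) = (u - 3)*(u + 3)*(u^3 - 2*u^2 + u) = (u - 3)*(u - 1)*(u + 3)*(u^2 - u) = (u - 3)*(u - 1)^2*(u + 3)*(u)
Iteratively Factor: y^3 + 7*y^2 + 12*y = (y)*(y^2 + 7*y + 12) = y*(y + 4)*(y + 3)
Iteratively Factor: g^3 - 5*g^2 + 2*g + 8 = (g - 2)*(g^2 - 3*g - 4) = (g - 2)*(g + 1)*(g - 4)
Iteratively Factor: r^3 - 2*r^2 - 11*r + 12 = (r + 3)*(r^2 - 5*r + 4) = (r - 1)*(r + 3)*(r - 4)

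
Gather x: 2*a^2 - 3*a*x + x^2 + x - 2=2*a^2 + x^2 + x*(1 - 3*a) - 2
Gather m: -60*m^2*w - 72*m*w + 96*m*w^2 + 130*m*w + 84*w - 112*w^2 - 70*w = -60*m^2*w + m*(96*w^2 + 58*w) - 112*w^2 + 14*w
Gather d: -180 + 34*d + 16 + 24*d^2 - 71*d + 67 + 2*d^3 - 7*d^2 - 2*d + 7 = 2*d^3 + 17*d^2 - 39*d - 90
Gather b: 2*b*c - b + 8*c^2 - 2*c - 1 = b*(2*c - 1) + 8*c^2 - 2*c - 1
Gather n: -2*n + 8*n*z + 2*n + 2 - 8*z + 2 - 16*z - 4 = 8*n*z - 24*z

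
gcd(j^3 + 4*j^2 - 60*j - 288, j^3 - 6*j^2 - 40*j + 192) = j^2 - 2*j - 48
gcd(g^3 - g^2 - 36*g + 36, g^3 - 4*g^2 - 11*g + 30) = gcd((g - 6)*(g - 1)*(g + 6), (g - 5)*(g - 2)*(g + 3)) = 1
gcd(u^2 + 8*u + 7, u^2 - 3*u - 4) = u + 1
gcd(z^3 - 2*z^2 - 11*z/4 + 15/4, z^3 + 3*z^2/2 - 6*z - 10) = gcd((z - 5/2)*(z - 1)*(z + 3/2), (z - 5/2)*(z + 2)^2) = z - 5/2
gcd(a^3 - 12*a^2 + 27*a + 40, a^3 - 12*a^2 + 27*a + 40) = a^3 - 12*a^2 + 27*a + 40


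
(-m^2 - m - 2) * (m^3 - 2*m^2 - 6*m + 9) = -m^5 + m^4 + 6*m^3 + m^2 + 3*m - 18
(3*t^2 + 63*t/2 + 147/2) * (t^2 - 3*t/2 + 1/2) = 3*t^4 + 27*t^3 + 111*t^2/4 - 189*t/2 + 147/4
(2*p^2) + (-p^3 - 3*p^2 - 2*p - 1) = -p^3 - p^2 - 2*p - 1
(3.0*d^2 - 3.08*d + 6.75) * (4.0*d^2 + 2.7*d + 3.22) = 12.0*d^4 - 4.22*d^3 + 28.344*d^2 + 8.3074*d + 21.735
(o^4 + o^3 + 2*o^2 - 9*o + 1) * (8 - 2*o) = -2*o^5 + 6*o^4 + 4*o^3 + 34*o^2 - 74*o + 8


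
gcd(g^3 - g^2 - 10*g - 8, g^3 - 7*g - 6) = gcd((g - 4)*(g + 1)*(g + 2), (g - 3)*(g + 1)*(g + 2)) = g^2 + 3*g + 2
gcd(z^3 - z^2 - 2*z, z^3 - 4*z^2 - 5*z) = z^2 + z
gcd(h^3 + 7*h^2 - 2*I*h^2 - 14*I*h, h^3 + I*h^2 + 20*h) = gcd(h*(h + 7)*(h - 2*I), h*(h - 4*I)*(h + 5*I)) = h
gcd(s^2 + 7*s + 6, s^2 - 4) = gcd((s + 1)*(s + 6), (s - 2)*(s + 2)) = 1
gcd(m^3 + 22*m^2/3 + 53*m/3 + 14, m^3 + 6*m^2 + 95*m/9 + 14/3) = m^2 + 16*m/3 + 7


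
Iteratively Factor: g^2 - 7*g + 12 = (g - 3)*(g - 4)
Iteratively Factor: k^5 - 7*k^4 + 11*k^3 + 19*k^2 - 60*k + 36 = (k - 1)*(k^4 - 6*k^3 + 5*k^2 + 24*k - 36) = (k - 3)*(k - 1)*(k^3 - 3*k^2 - 4*k + 12) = (k - 3)*(k - 2)*(k - 1)*(k^2 - k - 6) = (k - 3)^2*(k - 2)*(k - 1)*(k + 2)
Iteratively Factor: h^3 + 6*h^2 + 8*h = (h + 4)*(h^2 + 2*h) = h*(h + 4)*(h + 2)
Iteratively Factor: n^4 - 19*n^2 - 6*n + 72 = (n + 3)*(n^3 - 3*n^2 - 10*n + 24) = (n - 4)*(n + 3)*(n^2 + n - 6) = (n - 4)*(n + 3)^2*(n - 2)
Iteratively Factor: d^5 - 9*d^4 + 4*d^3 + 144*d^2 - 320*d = (d + 4)*(d^4 - 13*d^3 + 56*d^2 - 80*d) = (d - 5)*(d + 4)*(d^3 - 8*d^2 + 16*d) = (d - 5)*(d - 4)*(d + 4)*(d^2 - 4*d) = d*(d - 5)*(d - 4)*(d + 4)*(d - 4)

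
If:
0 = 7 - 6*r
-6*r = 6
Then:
No Solution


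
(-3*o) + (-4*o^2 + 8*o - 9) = -4*o^2 + 5*o - 9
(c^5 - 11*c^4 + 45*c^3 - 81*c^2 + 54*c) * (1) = c^5 - 11*c^4 + 45*c^3 - 81*c^2 + 54*c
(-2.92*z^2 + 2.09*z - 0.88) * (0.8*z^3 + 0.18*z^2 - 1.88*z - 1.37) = -2.336*z^5 + 1.1464*z^4 + 5.1618*z^3 - 0.0871999999999993*z^2 - 1.2089*z + 1.2056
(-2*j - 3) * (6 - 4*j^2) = 8*j^3 + 12*j^2 - 12*j - 18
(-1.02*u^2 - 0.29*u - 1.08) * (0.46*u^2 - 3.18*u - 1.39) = -0.4692*u^4 + 3.1102*u^3 + 1.8432*u^2 + 3.8375*u + 1.5012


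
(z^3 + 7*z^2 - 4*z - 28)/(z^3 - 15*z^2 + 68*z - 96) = (z^3 + 7*z^2 - 4*z - 28)/(z^3 - 15*z^2 + 68*z - 96)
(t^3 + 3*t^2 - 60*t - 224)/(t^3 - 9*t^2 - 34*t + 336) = (t^2 + 11*t + 28)/(t^2 - t - 42)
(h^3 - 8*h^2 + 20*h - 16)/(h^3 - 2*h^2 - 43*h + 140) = (h^2 - 4*h + 4)/(h^2 + 2*h - 35)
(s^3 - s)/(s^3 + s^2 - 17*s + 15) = s*(s + 1)/(s^2 + 2*s - 15)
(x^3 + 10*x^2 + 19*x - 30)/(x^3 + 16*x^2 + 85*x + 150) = (x - 1)/(x + 5)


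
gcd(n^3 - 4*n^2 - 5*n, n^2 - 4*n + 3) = 1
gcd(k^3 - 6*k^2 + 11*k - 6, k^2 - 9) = k - 3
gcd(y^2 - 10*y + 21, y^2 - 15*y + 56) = y - 7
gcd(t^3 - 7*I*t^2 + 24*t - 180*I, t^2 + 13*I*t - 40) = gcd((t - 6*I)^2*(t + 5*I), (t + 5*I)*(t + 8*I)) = t + 5*I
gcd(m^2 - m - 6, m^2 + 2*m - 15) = m - 3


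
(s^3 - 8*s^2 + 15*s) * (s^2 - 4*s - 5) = s^5 - 12*s^4 + 42*s^3 - 20*s^2 - 75*s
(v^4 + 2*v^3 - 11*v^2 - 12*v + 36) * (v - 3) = v^5 - v^4 - 17*v^3 + 21*v^2 + 72*v - 108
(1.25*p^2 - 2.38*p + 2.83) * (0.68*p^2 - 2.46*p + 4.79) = 0.85*p^4 - 4.6934*p^3 + 13.7667*p^2 - 18.362*p + 13.5557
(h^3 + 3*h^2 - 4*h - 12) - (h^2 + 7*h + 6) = h^3 + 2*h^2 - 11*h - 18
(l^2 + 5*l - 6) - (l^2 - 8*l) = 13*l - 6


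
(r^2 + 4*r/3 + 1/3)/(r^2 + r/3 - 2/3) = (3*r + 1)/(3*r - 2)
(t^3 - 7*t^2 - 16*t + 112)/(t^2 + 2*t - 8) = (t^2 - 11*t + 28)/(t - 2)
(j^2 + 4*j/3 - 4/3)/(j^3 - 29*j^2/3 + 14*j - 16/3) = (j + 2)/(j^2 - 9*j + 8)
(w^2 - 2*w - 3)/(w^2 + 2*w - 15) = (w + 1)/(w + 5)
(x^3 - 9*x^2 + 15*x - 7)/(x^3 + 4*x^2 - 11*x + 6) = (x - 7)/(x + 6)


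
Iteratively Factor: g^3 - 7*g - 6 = (g - 3)*(g^2 + 3*g + 2) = (g - 3)*(g + 2)*(g + 1)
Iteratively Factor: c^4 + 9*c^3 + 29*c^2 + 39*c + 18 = (c + 3)*(c^3 + 6*c^2 + 11*c + 6) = (c + 1)*(c + 3)*(c^2 + 5*c + 6) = (c + 1)*(c + 3)^2*(c + 2)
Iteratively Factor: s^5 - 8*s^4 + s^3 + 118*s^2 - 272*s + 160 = (s - 4)*(s^4 - 4*s^3 - 15*s^2 + 58*s - 40) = (s - 5)*(s - 4)*(s^3 + s^2 - 10*s + 8) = (s - 5)*(s - 4)*(s + 4)*(s^2 - 3*s + 2) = (s - 5)*(s - 4)*(s - 2)*(s + 4)*(s - 1)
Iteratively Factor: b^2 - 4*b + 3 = (b - 3)*(b - 1)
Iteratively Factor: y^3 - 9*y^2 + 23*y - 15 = (y - 3)*(y^2 - 6*y + 5) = (y - 3)*(y - 1)*(y - 5)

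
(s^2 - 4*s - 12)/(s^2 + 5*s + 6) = (s - 6)/(s + 3)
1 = 1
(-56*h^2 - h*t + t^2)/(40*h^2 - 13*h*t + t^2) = (7*h + t)/(-5*h + t)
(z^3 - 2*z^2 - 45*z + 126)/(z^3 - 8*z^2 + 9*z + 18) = (z + 7)/(z + 1)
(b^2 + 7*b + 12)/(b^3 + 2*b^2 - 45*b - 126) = (b + 4)/(b^2 - b - 42)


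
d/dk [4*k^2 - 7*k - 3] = 8*k - 7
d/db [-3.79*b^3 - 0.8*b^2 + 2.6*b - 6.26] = -11.37*b^2 - 1.6*b + 2.6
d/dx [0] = 0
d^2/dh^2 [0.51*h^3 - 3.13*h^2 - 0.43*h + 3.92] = 3.06*h - 6.26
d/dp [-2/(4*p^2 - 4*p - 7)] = 8*(2*p - 1)/(-4*p^2 + 4*p + 7)^2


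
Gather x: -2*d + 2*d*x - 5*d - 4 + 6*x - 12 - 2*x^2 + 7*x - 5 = -7*d - 2*x^2 + x*(2*d + 13) - 21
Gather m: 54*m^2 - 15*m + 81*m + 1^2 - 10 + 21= 54*m^2 + 66*m + 12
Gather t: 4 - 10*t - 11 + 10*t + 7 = 0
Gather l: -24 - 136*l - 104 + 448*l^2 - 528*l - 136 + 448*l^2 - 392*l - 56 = 896*l^2 - 1056*l - 320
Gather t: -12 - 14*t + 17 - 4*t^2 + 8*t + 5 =-4*t^2 - 6*t + 10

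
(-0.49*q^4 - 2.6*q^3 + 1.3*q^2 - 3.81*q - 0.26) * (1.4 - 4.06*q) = 1.9894*q^5 + 9.87*q^4 - 8.918*q^3 + 17.2886*q^2 - 4.2784*q - 0.364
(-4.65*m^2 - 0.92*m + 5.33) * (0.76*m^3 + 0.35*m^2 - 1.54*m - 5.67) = -3.534*m^5 - 2.3267*m^4 + 10.8898*m^3 + 29.6478*m^2 - 2.9918*m - 30.2211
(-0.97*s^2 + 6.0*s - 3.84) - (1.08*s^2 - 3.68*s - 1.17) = -2.05*s^2 + 9.68*s - 2.67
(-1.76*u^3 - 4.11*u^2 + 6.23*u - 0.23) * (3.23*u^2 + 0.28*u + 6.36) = -5.6848*u^5 - 13.7681*u^4 + 7.7785*u^3 - 25.1381*u^2 + 39.5584*u - 1.4628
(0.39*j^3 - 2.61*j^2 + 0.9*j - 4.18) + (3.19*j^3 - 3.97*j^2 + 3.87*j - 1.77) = 3.58*j^3 - 6.58*j^2 + 4.77*j - 5.95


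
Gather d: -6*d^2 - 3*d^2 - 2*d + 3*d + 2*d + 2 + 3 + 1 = -9*d^2 + 3*d + 6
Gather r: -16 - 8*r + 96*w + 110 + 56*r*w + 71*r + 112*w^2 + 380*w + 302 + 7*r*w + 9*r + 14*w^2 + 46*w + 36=r*(63*w + 72) + 126*w^2 + 522*w + 432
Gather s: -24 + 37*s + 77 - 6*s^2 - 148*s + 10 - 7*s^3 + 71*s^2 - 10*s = -7*s^3 + 65*s^2 - 121*s + 63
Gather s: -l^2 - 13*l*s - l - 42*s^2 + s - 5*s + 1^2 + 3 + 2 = -l^2 - l - 42*s^2 + s*(-13*l - 4) + 6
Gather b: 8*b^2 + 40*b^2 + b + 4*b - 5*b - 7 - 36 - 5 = 48*b^2 - 48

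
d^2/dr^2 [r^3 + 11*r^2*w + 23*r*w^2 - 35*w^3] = 6*r + 22*w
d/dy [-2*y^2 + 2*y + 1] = 2 - 4*y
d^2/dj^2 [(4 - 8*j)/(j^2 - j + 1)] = 8*(2*j - 1)*(3*j^2 - 3*j - (2*j - 1)^2 + 3)/(j^2 - j + 1)^3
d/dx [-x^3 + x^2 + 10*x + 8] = -3*x^2 + 2*x + 10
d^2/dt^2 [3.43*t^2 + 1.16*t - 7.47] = 6.86000000000000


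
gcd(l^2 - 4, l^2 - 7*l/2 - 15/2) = 1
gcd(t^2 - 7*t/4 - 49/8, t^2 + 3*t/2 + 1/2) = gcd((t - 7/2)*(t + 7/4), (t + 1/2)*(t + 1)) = 1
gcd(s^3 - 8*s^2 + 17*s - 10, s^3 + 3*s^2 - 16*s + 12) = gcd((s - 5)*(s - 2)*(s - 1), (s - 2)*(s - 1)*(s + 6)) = s^2 - 3*s + 2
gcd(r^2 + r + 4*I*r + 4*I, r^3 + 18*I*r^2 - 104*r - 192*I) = r + 4*I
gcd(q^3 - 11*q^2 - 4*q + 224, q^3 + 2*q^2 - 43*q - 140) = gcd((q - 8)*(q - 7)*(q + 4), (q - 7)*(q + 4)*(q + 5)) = q^2 - 3*q - 28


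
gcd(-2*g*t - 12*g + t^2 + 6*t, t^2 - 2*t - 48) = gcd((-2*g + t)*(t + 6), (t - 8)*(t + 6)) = t + 6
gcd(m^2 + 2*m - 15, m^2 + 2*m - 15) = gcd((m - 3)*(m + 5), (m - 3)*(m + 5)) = m^2 + 2*m - 15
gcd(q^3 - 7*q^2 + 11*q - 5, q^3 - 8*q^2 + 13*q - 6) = q^2 - 2*q + 1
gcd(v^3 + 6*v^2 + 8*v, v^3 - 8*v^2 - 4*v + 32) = v + 2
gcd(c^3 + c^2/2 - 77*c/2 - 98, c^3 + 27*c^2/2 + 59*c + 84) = c^2 + 15*c/2 + 14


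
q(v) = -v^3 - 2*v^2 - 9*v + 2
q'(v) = -3*v^2 - 4*v - 9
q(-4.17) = 77.26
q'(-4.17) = -44.49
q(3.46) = -94.50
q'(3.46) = -58.75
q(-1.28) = 12.34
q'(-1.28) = -8.80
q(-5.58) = 163.69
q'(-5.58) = -80.09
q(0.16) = 0.50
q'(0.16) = -9.72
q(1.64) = -22.55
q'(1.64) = -23.63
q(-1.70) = 16.43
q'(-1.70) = -10.87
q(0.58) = -4.09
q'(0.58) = -12.33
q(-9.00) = 650.00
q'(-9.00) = -216.00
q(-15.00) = 3062.00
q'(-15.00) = -624.00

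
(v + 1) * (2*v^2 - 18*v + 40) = 2*v^3 - 16*v^2 + 22*v + 40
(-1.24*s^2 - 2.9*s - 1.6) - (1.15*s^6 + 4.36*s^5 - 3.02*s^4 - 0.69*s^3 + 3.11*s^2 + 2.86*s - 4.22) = -1.15*s^6 - 4.36*s^5 + 3.02*s^4 + 0.69*s^3 - 4.35*s^2 - 5.76*s + 2.62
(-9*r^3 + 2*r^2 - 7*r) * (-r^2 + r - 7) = 9*r^5 - 11*r^4 + 72*r^3 - 21*r^2 + 49*r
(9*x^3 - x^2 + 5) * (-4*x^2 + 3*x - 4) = -36*x^5 + 31*x^4 - 39*x^3 - 16*x^2 + 15*x - 20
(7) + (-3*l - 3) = 4 - 3*l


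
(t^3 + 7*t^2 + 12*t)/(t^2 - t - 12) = t*(t + 4)/(t - 4)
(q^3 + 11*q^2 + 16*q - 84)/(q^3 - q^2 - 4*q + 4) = (q^2 + 13*q + 42)/(q^2 + q - 2)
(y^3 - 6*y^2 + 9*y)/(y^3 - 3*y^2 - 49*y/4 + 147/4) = 4*y*(y - 3)/(4*y^2 - 49)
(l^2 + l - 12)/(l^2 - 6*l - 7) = (-l^2 - l + 12)/(-l^2 + 6*l + 7)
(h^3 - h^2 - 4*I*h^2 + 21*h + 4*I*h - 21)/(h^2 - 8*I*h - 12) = (h^3 - h^2*(1 + 4*I) + h*(21 + 4*I) - 21)/(h^2 - 8*I*h - 12)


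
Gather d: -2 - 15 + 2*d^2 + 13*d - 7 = 2*d^2 + 13*d - 24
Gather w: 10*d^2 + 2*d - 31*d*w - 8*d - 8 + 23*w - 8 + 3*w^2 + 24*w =10*d^2 - 6*d + 3*w^2 + w*(47 - 31*d) - 16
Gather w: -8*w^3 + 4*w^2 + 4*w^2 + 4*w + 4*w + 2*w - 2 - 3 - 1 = -8*w^3 + 8*w^2 + 10*w - 6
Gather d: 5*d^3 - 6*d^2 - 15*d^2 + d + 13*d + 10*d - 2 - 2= 5*d^3 - 21*d^2 + 24*d - 4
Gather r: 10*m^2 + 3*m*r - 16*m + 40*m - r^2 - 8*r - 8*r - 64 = 10*m^2 + 24*m - r^2 + r*(3*m - 16) - 64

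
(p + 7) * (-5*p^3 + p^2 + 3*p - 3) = -5*p^4 - 34*p^3 + 10*p^2 + 18*p - 21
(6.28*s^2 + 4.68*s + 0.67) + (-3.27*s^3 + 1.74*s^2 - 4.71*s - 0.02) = -3.27*s^3 + 8.02*s^2 - 0.0300000000000002*s + 0.65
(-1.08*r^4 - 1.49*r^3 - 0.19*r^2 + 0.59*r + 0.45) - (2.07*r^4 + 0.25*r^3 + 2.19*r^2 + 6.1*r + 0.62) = -3.15*r^4 - 1.74*r^3 - 2.38*r^2 - 5.51*r - 0.17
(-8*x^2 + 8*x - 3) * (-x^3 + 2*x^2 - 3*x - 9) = 8*x^5 - 24*x^4 + 43*x^3 + 42*x^2 - 63*x + 27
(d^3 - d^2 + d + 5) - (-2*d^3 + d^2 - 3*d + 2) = 3*d^3 - 2*d^2 + 4*d + 3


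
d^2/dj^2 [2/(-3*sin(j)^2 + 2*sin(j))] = 4*(18*sin(j) - 9 - 25/sin(j) + 18/sin(j)^2 - 4/sin(j)^3)/(3*sin(j) - 2)^3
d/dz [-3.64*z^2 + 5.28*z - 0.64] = 5.28 - 7.28*z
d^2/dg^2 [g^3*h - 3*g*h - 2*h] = 6*g*h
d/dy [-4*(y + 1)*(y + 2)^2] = 4*(-3*y - 4)*(y + 2)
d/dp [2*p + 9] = 2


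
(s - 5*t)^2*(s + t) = s^3 - 9*s^2*t + 15*s*t^2 + 25*t^3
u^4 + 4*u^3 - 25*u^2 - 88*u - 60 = (u - 5)*(u + 1)*(u + 2)*(u + 6)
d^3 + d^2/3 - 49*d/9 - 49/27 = (d - 7/3)*(d + 1/3)*(d + 7/3)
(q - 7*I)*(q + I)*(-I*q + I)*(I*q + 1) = q^4 - q^3 - 7*I*q^3 + q^2 + 7*I*q^2 - q - 7*I*q + 7*I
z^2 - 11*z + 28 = (z - 7)*(z - 4)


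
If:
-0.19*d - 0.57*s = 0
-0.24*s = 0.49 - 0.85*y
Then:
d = 6.125 - 10.625*y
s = 3.54166666666667*y - 2.04166666666667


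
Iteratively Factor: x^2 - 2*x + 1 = (x - 1)*(x - 1)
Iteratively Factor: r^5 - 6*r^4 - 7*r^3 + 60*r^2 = (r - 4)*(r^4 - 2*r^3 - 15*r^2) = (r - 5)*(r - 4)*(r^3 + 3*r^2) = r*(r - 5)*(r - 4)*(r^2 + 3*r) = r*(r - 5)*(r - 4)*(r + 3)*(r)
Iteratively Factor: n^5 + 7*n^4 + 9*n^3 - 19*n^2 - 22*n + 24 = (n + 2)*(n^4 + 5*n^3 - n^2 - 17*n + 12) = (n - 1)*(n + 2)*(n^3 + 6*n^2 + 5*n - 12) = (n - 1)*(n + 2)*(n + 3)*(n^2 + 3*n - 4) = (n - 1)*(n + 2)*(n + 3)*(n + 4)*(n - 1)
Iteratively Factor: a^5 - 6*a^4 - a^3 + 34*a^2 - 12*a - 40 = (a - 2)*(a^4 - 4*a^3 - 9*a^2 + 16*a + 20) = (a - 2)^2*(a^3 - 2*a^2 - 13*a - 10) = (a - 2)^2*(a + 1)*(a^2 - 3*a - 10) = (a - 5)*(a - 2)^2*(a + 1)*(a + 2)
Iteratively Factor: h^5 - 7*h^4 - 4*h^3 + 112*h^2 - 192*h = (h - 4)*(h^4 - 3*h^3 - 16*h^2 + 48*h) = h*(h - 4)*(h^3 - 3*h^2 - 16*h + 48) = h*(h - 4)*(h + 4)*(h^2 - 7*h + 12) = h*(h - 4)*(h - 3)*(h + 4)*(h - 4)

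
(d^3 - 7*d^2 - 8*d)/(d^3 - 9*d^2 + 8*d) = (d + 1)/(d - 1)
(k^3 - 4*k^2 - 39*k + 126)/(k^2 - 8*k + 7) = (k^2 + 3*k - 18)/(k - 1)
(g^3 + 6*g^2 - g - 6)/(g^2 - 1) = g + 6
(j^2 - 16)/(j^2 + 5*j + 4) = (j - 4)/(j + 1)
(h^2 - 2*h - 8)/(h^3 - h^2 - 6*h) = (h - 4)/(h*(h - 3))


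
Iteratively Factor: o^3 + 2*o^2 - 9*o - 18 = (o + 2)*(o^2 - 9) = (o - 3)*(o + 2)*(o + 3)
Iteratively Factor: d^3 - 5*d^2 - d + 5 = (d - 1)*(d^2 - 4*d - 5) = (d - 1)*(d + 1)*(d - 5)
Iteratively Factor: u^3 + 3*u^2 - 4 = (u + 2)*(u^2 + u - 2) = (u + 2)^2*(u - 1)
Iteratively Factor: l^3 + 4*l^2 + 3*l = (l)*(l^2 + 4*l + 3) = l*(l + 3)*(l + 1)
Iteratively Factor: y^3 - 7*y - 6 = (y + 1)*(y^2 - y - 6) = (y - 3)*(y + 1)*(y + 2)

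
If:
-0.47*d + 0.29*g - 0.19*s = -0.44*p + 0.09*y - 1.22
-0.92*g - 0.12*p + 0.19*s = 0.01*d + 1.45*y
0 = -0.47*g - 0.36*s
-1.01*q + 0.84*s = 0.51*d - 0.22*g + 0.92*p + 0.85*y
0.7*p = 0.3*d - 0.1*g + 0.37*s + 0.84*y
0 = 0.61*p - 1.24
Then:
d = 4.20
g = -0.26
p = 2.03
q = -3.76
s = 0.34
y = 0.01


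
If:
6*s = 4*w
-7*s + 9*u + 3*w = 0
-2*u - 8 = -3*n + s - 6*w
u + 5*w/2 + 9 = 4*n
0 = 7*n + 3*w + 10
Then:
No Solution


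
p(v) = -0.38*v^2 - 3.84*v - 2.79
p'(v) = -0.76*v - 3.84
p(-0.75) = -0.12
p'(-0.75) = -3.27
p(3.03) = -17.91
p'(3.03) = -6.14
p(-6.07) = 6.52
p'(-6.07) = 0.77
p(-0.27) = -1.78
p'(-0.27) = -3.63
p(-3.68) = 6.20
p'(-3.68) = -1.04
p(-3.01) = 5.33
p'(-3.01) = -1.55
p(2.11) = -12.58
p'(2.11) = -5.44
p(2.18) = -12.97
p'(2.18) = -5.50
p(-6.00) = 6.57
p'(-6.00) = 0.72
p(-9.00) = 0.99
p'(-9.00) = 3.00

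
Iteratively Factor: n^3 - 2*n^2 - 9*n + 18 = (n + 3)*(n^2 - 5*n + 6) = (n - 2)*(n + 3)*(n - 3)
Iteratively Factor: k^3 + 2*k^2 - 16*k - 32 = (k + 4)*(k^2 - 2*k - 8) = (k + 2)*(k + 4)*(k - 4)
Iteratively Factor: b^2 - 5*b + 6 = (b - 3)*(b - 2)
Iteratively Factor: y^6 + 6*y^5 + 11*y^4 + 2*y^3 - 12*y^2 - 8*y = (y - 1)*(y^5 + 7*y^4 + 18*y^3 + 20*y^2 + 8*y) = (y - 1)*(y + 2)*(y^4 + 5*y^3 + 8*y^2 + 4*y) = y*(y - 1)*(y + 2)*(y^3 + 5*y^2 + 8*y + 4) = y*(y - 1)*(y + 1)*(y + 2)*(y^2 + 4*y + 4) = y*(y - 1)*(y + 1)*(y + 2)^2*(y + 2)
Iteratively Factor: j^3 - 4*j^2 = (j)*(j^2 - 4*j) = j^2*(j - 4)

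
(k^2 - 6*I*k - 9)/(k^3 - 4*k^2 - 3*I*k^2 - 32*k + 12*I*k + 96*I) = (k - 3*I)/(k^2 - 4*k - 32)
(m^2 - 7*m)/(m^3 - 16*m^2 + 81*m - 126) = m/(m^2 - 9*m + 18)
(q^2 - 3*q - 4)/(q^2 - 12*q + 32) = (q + 1)/(q - 8)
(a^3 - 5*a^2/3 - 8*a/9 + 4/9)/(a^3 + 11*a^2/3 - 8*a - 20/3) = (a - 1/3)/(a + 5)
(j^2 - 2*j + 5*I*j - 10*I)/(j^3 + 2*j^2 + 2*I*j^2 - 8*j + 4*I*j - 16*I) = (j + 5*I)/(j^2 + 2*j*(2 + I) + 8*I)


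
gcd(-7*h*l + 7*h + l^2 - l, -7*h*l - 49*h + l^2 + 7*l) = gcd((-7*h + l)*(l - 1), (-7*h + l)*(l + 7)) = 7*h - l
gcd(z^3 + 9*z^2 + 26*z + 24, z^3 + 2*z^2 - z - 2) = z + 2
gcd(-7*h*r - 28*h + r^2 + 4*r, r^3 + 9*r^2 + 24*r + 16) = r + 4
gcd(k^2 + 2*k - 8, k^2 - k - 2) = k - 2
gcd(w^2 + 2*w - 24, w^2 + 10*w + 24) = w + 6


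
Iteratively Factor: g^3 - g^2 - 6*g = (g - 3)*(g^2 + 2*g) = g*(g - 3)*(g + 2)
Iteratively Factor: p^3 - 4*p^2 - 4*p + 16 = (p - 4)*(p^2 - 4) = (p - 4)*(p + 2)*(p - 2)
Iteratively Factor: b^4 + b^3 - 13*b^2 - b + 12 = (b - 1)*(b^3 + 2*b^2 - 11*b - 12) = (b - 1)*(b + 1)*(b^2 + b - 12) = (b - 3)*(b - 1)*(b + 1)*(b + 4)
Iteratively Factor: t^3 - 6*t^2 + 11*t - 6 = (t - 2)*(t^2 - 4*t + 3) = (t - 3)*(t - 2)*(t - 1)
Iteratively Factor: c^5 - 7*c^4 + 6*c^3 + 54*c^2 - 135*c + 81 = (c + 3)*(c^4 - 10*c^3 + 36*c^2 - 54*c + 27) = (c - 3)*(c + 3)*(c^3 - 7*c^2 + 15*c - 9) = (c - 3)^2*(c + 3)*(c^2 - 4*c + 3) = (c - 3)^2*(c - 1)*(c + 3)*(c - 3)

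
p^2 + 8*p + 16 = (p + 4)^2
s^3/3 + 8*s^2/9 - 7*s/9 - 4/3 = (s/3 + 1)*(s - 4/3)*(s + 1)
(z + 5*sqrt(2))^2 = z^2 + 10*sqrt(2)*z + 50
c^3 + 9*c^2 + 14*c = c*(c + 2)*(c + 7)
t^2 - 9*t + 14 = (t - 7)*(t - 2)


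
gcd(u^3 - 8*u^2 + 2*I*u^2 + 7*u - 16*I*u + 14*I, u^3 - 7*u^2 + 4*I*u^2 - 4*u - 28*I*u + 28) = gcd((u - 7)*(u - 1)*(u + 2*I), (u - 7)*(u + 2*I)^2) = u^2 + u*(-7 + 2*I) - 14*I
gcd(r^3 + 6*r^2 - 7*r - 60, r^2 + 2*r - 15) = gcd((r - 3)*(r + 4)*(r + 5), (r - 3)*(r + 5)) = r^2 + 2*r - 15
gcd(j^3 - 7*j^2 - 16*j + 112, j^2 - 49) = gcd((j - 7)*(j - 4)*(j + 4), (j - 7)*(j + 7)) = j - 7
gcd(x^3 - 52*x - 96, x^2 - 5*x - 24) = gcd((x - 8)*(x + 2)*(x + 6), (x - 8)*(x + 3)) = x - 8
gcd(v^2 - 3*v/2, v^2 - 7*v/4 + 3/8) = v - 3/2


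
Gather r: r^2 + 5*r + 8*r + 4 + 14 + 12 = r^2 + 13*r + 30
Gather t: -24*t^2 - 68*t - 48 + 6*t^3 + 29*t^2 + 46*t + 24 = 6*t^3 + 5*t^2 - 22*t - 24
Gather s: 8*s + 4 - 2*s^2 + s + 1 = -2*s^2 + 9*s + 5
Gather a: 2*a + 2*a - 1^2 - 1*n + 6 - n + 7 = 4*a - 2*n + 12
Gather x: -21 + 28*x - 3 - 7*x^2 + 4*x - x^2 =-8*x^2 + 32*x - 24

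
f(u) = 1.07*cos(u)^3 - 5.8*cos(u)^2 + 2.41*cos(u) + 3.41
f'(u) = -3.21*sin(u)*cos(u)^2 + 11.6*sin(u)*cos(u) - 2.41*sin(u)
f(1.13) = 3.47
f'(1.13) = 1.77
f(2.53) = -3.04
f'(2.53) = -8.07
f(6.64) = 1.46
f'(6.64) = 1.97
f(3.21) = -5.83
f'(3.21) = 1.17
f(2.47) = -2.54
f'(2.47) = -8.37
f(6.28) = 1.09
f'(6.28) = -0.02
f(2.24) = -0.57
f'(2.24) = -8.50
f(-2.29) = -1.00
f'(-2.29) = 8.61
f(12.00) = 1.96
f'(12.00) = -2.73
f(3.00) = -5.70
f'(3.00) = -2.40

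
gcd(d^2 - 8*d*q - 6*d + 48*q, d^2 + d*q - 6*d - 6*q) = d - 6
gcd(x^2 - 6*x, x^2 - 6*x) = x^2 - 6*x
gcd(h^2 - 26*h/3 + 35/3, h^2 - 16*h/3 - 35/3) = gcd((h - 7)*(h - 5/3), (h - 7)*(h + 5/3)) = h - 7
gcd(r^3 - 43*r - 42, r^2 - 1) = r + 1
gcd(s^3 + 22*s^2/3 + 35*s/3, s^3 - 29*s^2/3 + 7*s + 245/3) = s + 7/3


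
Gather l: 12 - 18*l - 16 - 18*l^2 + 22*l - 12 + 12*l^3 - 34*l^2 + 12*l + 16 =12*l^3 - 52*l^2 + 16*l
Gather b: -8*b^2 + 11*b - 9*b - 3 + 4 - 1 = -8*b^2 + 2*b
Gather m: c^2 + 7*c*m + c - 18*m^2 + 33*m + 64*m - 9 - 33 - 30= c^2 + c - 18*m^2 + m*(7*c + 97) - 72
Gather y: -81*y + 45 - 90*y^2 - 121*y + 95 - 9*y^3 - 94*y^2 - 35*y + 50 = -9*y^3 - 184*y^2 - 237*y + 190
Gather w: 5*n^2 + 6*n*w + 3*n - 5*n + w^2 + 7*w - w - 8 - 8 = 5*n^2 - 2*n + w^2 + w*(6*n + 6) - 16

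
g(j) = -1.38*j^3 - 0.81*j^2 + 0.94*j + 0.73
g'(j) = -4.14*j^2 - 1.62*j + 0.94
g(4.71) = -157.00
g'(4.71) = -98.53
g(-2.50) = 14.88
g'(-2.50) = -20.88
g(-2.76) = 20.98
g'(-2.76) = -26.13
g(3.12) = -46.13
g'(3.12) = -44.41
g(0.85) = 0.10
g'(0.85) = -3.43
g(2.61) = -26.87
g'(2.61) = -31.49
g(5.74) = -281.55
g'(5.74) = -144.76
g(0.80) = 0.26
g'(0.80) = -3.01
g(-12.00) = 2257.45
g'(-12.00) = -575.78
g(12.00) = -2489.27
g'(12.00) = -614.66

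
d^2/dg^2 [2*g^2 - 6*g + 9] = 4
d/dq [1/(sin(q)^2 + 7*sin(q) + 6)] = -(2*sin(q) + 7)*cos(q)/(sin(q)^2 + 7*sin(q) + 6)^2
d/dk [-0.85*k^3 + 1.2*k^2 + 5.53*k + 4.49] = -2.55*k^2 + 2.4*k + 5.53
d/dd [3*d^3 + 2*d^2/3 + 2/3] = d*(27*d + 4)/3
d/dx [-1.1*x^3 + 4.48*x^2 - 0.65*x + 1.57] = -3.3*x^2 + 8.96*x - 0.65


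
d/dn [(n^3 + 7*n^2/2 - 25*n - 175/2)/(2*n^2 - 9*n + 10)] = (4*n^4 - 36*n^3 + 97*n^2 + 840*n - 2075)/(2*(4*n^4 - 36*n^3 + 121*n^2 - 180*n + 100))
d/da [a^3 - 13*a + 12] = 3*a^2 - 13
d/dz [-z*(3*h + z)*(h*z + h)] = h*(-6*h*z - 3*h - 3*z^2 - 2*z)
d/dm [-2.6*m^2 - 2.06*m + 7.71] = -5.2*m - 2.06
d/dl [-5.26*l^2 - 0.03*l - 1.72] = -10.52*l - 0.03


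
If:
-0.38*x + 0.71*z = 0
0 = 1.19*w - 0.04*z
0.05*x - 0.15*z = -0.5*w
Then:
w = 0.00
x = 0.00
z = 0.00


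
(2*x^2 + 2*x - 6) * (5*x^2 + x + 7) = 10*x^4 + 12*x^3 - 14*x^2 + 8*x - 42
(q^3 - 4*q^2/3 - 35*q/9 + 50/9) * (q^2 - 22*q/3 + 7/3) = q^5 - 26*q^4/3 + 74*q^3/9 + 836*q^2/27 - 1345*q/27 + 350/27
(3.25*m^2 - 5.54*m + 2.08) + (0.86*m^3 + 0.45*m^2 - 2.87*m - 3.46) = 0.86*m^3 + 3.7*m^2 - 8.41*m - 1.38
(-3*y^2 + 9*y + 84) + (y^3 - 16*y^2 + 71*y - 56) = y^3 - 19*y^2 + 80*y + 28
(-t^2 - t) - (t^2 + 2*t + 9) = -2*t^2 - 3*t - 9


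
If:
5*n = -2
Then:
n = -2/5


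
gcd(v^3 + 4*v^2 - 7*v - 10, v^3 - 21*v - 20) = v + 1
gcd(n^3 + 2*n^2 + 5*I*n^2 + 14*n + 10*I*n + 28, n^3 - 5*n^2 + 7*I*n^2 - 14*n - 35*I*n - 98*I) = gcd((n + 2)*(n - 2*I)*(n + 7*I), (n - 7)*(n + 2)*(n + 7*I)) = n^2 + n*(2 + 7*I) + 14*I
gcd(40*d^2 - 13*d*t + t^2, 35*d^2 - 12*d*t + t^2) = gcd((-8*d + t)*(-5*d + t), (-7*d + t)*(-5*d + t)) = -5*d + t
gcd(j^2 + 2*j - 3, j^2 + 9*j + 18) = j + 3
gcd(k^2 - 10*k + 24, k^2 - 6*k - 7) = 1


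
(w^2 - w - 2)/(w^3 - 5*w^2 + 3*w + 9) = (w - 2)/(w^2 - 6*w + 9)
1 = 1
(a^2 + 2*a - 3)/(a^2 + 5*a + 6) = (a - 1)/(a + 2)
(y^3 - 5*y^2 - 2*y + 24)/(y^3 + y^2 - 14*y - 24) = (y - 3)/(y + 3)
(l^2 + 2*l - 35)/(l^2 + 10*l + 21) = (l - 5)/(l + 3)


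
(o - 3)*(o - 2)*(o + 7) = o^3 + 2*o^2 - 29*o + 42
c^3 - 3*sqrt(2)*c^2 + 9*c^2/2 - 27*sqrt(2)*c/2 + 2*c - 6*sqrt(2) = (c + 1/2)*(c + 4)*(c - 3*sqrt(2))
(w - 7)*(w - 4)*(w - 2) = w^3 - 13*w^2 + 50*w - 56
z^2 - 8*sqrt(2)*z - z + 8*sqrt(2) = (z - 1)*(z - 8*sqrt(2))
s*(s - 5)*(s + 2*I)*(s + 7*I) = s^4 - 5*s^3 + 9*I*s^3 - 14*s^2 - 45*I*s^2 + 70*s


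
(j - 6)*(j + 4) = j^2 - 2*j - 24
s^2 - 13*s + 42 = (s - 7)*(s - 6)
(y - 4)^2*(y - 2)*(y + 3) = y^4 - 7*y^3 + 2*y^2 + 64*y - 96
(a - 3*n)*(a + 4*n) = a^2 + a*n - 12*n^2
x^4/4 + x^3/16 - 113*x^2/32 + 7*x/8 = x*(x/4 + 1)*(x - 7/2)*(x - 1/4)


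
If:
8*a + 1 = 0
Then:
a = -1/8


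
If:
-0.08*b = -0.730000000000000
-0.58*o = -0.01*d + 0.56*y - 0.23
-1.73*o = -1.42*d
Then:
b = 9.12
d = 0.493488775889867 - 1.20153788912316*y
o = 0.405060151308446 - 0.986233411881434*y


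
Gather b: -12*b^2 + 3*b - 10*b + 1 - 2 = -12*b^2 - 7*b - 1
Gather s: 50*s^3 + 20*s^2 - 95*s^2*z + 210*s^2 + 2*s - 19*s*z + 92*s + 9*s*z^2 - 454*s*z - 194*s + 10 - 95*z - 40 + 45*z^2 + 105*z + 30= 50*s^3 + s^2*(230 - 95*z) + s*(9*z^2 - 473*z - 100) + 45*z^2 + 10*z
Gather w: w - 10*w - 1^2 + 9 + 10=18 - 9*w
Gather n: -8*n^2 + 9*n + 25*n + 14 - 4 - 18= -8*n^2 + 34*n - 8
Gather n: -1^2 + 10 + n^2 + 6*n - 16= n^2 + 6*n - 7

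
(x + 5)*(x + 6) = x^2 + 11*x + 30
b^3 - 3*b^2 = b^2*(b - 3)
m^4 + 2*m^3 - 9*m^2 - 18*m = m*(m - 3)*(m + 2)*(m + 3)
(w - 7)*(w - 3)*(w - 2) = w^3 - 12*w^2 + 41*w - 42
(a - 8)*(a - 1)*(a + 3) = a^3 - 6*a^2 - 19*a + 24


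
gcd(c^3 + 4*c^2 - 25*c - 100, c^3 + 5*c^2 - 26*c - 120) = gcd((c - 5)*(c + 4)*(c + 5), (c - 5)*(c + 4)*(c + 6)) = c^2 - c - 20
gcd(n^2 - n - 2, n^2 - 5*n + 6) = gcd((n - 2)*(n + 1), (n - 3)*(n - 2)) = n - 2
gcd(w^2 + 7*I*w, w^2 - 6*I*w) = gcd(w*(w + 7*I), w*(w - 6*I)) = w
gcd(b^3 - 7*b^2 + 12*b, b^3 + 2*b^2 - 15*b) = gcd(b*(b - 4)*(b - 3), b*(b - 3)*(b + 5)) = b^2 - 3*b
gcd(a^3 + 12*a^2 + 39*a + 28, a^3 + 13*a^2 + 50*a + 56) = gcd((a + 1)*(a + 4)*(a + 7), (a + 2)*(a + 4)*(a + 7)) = a^2 + 11*a + 28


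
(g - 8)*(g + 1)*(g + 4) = g^3 - 3*g^2 - 36*g - 32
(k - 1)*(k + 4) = k^2 + 3*k - 4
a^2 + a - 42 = (a - 6)*(a + 7)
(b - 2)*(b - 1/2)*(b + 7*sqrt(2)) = b^3 - 5*b^2/2 + 7*sqrt(2)*b^2 - 35*sqrt(2)*b/2 + b + 7*sqrt(2)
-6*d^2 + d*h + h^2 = (-2*d + h)*(3*d + h)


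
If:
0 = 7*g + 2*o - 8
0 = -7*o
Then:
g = 8/7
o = 0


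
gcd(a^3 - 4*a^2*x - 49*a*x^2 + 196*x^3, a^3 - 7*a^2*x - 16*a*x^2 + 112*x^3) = a^2 - 11*a*x + 28*x^2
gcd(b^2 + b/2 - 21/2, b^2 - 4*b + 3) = b - 3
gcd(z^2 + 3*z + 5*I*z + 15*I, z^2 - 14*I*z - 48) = 1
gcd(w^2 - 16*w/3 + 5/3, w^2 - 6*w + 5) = w - 5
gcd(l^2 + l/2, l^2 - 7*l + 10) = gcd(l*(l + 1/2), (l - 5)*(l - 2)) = 1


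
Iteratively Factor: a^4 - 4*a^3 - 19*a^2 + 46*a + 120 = (a - 5)*(a^3 + a^2 - 14*a - 24) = (a - 5)*(a + 3)*(a^2 - 2*a - 8) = (a - 5)*(a - 4)*(a + 3)*(a + 2)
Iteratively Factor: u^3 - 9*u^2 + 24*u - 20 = (u - 5)*(u^2 - 4*u + 4) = (u - 5)*(u - 2)*(u - 2)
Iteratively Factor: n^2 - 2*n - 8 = (n + 2)*(n - 4)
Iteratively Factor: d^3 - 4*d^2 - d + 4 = (d + 1)*(d^2 - 5*d + 4) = (d - 4)*(d + 1)*(d - 1)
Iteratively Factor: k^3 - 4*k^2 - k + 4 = (k - 4)*(k^2 - 1) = (k - 4)*(k - 1)*(k + 1)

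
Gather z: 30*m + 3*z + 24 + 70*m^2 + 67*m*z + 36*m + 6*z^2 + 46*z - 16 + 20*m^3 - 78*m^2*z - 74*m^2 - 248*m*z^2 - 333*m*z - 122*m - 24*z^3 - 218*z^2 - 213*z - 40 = 20*m^3 - 4*m^2 - 56*m - 24*z^3 + z^2*(-248*m - 212) + z*(-78*m^2 - 266*m - 164) - 32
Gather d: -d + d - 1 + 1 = 0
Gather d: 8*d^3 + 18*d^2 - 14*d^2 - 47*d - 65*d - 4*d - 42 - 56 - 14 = 8*d^3 + 4*d^2 - 116*d - 112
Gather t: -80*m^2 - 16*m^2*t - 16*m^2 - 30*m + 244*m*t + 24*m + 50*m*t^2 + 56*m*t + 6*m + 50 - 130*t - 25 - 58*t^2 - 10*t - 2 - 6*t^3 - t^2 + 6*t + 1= -96*m^2 - 6*t^3 + t^2*(50*m - 59) + t*(-16*m^2 + 300*m - 134) + 24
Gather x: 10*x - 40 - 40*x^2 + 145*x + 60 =-40*x^2 + 155*x + 20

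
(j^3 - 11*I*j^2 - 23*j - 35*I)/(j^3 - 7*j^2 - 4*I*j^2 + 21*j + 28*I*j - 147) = (j^2 - 4*I*j + 5)/(j^2 + j*(-7 + 3*I) - 21*I)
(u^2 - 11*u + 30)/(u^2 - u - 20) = (u - 6)/(u + 4)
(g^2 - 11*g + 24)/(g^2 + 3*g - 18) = (g - 8)/(g + 6)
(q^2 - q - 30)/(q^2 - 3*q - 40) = (q - 6)/(q - 8)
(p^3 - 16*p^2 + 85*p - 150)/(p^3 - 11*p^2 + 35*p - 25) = (p - 6)/(p - 1)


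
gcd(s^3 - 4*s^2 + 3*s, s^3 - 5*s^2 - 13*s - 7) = 1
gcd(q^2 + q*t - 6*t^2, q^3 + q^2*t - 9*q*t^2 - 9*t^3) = q + 3*t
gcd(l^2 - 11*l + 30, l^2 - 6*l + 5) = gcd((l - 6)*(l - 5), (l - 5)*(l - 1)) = l - 5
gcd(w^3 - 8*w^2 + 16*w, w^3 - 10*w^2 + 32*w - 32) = w^2 - 8*w + 16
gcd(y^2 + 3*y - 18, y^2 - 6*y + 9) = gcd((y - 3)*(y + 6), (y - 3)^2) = y - 3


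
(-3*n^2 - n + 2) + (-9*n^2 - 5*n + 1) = -12*n^2 - 6*n + 3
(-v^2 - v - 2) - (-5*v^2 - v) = 4*v^2 - 2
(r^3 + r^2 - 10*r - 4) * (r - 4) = r^4 - 3*r^3 - 14*r^2 + 36*r + 16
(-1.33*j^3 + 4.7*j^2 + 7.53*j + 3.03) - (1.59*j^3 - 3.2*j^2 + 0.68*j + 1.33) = -2.92*j^3 + 7.9*j^2 + 6.85*j + 1.7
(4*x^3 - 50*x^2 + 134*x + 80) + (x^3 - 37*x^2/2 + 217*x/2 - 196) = 5*x^3 - 137*x^2/2 + 485*x/2 - 116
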